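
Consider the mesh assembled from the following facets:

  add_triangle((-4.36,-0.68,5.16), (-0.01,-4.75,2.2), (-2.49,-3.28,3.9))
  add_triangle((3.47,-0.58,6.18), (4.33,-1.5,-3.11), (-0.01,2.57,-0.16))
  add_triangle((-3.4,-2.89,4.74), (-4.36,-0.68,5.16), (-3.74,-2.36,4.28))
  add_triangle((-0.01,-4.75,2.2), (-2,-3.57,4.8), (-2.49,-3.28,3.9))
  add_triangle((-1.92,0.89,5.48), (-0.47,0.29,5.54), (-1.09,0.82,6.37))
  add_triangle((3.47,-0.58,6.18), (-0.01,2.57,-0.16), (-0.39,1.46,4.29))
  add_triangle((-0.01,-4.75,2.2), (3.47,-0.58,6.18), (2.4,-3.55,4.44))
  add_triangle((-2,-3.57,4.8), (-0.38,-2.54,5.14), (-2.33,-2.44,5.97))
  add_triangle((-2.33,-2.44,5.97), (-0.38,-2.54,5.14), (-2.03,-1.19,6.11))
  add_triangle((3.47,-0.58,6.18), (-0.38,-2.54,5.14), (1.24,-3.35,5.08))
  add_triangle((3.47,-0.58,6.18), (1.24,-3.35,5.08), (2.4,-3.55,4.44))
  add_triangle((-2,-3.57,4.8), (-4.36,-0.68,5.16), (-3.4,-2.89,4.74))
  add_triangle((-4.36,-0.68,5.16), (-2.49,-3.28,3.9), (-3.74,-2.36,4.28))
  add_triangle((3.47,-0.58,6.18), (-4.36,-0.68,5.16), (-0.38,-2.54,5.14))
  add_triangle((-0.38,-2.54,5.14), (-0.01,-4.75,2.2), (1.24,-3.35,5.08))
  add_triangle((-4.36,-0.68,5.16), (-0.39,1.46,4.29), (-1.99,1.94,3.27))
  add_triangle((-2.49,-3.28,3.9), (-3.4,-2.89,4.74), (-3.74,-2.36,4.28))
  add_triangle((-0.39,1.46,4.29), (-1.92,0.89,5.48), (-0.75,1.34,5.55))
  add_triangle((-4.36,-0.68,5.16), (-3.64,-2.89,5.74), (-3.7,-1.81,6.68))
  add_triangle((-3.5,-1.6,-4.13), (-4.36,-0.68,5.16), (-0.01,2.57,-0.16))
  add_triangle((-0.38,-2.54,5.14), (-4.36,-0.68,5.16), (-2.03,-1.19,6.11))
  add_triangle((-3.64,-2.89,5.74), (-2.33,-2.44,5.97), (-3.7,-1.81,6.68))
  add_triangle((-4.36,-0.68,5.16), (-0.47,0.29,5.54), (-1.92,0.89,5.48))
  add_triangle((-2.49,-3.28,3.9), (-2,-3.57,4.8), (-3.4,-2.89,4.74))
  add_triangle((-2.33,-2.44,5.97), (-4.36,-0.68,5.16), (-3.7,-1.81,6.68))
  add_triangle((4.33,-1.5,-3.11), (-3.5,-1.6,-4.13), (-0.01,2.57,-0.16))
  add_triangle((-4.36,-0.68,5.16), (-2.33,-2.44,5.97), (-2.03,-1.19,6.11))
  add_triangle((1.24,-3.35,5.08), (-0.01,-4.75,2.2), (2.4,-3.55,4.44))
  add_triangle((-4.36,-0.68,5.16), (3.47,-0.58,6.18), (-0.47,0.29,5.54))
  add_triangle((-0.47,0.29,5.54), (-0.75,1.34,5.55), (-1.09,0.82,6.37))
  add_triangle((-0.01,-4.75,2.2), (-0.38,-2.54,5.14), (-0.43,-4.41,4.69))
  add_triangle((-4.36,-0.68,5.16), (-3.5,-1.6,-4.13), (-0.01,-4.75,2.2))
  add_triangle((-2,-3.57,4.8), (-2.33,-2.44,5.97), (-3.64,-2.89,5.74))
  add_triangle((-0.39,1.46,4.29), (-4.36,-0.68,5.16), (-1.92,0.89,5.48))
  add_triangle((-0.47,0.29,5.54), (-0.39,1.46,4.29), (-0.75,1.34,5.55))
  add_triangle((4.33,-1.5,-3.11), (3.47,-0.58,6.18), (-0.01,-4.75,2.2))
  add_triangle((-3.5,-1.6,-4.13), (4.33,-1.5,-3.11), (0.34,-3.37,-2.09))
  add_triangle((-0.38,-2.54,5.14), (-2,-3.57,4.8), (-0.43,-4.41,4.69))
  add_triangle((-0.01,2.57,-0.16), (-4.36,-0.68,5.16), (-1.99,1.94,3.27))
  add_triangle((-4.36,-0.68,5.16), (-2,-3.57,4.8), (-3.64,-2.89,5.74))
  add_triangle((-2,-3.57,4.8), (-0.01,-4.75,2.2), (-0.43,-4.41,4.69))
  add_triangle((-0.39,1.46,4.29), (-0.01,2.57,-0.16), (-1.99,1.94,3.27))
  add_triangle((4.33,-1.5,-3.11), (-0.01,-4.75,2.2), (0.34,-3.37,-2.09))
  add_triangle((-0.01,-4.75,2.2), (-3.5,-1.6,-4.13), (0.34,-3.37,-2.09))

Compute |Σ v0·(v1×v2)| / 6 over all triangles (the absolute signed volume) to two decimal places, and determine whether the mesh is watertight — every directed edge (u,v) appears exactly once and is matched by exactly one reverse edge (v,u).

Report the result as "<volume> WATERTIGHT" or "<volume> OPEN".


Per-triangle v0·(v1×v2)/6:
  t1: -1.3091
  t2: +16.1378
  t3: +1.1754
  t4: +2.4299
  t5: +0.3476
  t6: +7.5185
  t7: -3.5836
  t8: +2.6573
  t9: +2.2700
  t10: +6.2485
  t11: +4.9283
  t12: +2.4765
  t13: -1.5378
  t14: +14.7222
  t15: +4.9596
  t16: +5.2495
  t17: +0.4169
  t18: +0.3868
  t19: +2.6001
  t20: +15.5896
  t21: -3.7067
  t22: +1.8732
  t23: +3.4608
  t24: +0.8722
  t25: -0.5942
  t26: +12.6450
  t27: +3.5558
  t28: +3.9647
  t29: +6.7761
  t30: +0.4071
  t31: +0.5349
  t32: +30.2196
  t33: +2.1713
  t34: +0.2359
  t35: +0.2932
  t36: +30.7341
  t37: +11.8469
  t38: +2.8634
  t39: +1.9906
  t40: -0.7152
  t41: +3.1281
  t42: +3.1619
  t43: +11.4784
  t44: +11.4446
Σ = +222.3255 → |volume| = 222.33

Directed edges: 132 total; 6 unmatched, e.g. (-1.09,0.82,6.37)→(-1.92,0.89,5.48) → open.

222.33 OPEN


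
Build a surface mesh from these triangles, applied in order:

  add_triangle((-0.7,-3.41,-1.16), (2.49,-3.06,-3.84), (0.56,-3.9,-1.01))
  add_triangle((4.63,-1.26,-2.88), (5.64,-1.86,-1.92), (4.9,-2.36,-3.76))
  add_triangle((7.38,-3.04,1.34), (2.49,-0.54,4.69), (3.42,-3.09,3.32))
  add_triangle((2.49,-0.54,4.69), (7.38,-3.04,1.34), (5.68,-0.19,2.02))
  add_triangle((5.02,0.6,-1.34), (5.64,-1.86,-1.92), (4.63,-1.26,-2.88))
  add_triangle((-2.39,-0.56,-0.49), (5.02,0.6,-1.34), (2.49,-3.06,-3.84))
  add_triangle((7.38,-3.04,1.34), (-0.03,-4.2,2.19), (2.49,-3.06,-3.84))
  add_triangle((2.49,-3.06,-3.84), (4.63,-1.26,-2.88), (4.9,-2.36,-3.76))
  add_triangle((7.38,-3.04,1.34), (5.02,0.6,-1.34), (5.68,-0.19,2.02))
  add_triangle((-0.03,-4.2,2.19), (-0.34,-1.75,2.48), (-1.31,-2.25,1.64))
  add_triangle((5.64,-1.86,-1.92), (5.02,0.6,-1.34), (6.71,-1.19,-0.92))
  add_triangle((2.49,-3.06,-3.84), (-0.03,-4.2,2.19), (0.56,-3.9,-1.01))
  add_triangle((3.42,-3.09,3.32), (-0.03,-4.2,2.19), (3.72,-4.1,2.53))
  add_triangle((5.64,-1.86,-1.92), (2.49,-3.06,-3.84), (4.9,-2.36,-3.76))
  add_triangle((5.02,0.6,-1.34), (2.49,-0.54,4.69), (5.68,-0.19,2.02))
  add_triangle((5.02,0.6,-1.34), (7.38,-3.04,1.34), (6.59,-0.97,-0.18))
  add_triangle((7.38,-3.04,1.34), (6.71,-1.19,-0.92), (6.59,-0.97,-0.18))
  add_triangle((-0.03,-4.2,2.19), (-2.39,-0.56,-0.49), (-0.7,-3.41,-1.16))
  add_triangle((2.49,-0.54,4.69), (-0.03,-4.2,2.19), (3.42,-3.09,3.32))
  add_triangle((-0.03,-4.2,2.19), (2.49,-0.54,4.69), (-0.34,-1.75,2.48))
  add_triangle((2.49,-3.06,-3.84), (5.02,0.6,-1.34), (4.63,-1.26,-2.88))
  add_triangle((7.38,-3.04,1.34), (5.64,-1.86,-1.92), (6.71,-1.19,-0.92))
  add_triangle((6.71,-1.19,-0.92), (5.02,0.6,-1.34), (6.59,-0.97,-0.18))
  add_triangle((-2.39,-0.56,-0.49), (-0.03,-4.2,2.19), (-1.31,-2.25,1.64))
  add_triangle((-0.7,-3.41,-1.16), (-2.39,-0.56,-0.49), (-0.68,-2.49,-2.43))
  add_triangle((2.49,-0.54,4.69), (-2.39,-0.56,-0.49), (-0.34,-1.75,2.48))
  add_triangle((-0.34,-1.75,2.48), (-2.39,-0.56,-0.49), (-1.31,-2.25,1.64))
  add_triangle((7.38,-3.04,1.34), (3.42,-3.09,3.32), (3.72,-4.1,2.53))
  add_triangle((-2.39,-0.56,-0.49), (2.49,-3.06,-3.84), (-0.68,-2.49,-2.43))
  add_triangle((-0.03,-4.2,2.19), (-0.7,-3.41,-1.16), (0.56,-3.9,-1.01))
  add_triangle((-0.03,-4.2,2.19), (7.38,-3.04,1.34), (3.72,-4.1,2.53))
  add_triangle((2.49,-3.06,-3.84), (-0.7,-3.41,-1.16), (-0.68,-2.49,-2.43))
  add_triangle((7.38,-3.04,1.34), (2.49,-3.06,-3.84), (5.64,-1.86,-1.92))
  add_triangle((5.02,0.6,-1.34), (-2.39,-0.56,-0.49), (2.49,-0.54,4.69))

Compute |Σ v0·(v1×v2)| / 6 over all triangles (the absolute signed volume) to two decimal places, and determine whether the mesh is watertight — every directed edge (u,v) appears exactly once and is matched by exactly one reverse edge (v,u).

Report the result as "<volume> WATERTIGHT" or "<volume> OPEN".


133.12 WATERTIGHT

Per-triangle v0·(v1×v2)/6:
  t1: +2.7256
  t2: +1.4368
  t3: +10.3759
  t4: +10.6150
  t5: +2.8569
  t6: +2.4398
  t7: +27.7317
  t8: +0.5059
  t9: +9.1976
  t10: +1.3128
  t11: +2.5378
  t12: +3.1148
  t13: +3.5399
  t14: +2.3096
  t15: +1.4145
  t16: -0.3142
  t17: +1.9235
  t18: +4.5373
  t19: +7.6389
  t20: +3.7470
  t21: +0.1990
  t22: +4.4814
  t23: +1.3507
  t24: +1.4879
  t25: +2.0180
  t26: +1.6398
  t27: +0.7036
  t28: +4.6890
  t29: +0.7146
  t30: +2.6485
  t31: +2.6751
  t32: +3.0739
  t33: +9.8123
  t34: -2.0196
Σ = +133.1214 → |volume| = 133.12

Directed edges: 102 total, each appears once with its reverse present → watertight.


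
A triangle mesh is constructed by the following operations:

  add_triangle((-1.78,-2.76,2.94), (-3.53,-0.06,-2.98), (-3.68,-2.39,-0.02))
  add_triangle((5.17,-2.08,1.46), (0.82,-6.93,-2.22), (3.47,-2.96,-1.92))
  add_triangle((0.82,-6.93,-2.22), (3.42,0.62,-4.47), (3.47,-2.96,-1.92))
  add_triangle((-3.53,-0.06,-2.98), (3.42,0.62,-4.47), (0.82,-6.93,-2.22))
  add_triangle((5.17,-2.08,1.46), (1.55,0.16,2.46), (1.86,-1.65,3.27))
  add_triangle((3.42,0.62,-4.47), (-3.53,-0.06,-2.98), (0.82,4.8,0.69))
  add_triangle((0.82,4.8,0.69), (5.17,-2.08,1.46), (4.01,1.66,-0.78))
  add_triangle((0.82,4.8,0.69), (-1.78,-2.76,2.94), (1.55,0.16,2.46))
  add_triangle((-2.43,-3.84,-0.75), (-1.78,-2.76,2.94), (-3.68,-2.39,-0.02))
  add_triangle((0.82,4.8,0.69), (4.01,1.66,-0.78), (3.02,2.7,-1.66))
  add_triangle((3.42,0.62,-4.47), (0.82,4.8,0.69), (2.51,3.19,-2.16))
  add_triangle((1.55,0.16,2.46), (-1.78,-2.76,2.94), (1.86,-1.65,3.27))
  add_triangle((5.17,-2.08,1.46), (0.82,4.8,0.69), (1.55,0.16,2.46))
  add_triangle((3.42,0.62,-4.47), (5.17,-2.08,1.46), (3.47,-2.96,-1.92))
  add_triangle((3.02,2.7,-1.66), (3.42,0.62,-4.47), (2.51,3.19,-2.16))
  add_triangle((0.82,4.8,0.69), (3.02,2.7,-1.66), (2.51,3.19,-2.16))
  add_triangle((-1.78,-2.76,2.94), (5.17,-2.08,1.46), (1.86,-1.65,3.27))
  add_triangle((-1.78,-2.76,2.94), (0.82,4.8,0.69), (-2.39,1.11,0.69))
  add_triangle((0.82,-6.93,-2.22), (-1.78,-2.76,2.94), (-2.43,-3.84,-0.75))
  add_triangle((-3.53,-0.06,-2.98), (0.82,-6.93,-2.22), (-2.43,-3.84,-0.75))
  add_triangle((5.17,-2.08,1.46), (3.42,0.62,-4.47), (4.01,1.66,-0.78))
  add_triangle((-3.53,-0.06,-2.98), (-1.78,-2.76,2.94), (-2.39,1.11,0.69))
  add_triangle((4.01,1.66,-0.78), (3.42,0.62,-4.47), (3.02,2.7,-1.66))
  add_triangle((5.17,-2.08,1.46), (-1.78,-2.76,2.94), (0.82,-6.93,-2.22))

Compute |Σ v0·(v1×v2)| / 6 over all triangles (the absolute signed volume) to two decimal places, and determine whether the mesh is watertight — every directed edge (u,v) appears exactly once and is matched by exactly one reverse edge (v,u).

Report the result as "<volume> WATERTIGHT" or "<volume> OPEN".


Per-triangle v0·(v1×v2)/6:
  t1: +1.1263
  t2: +13.1884
  t3: +12.9015
  t4: +31.0192
  t5: +3.4245
  t6: +20.7155
  t7: +9.7464
  t8: +6.6157
  t9: +4.8168
  t10: +4.0206
  t11: +0.2246
  t12: +2.5317
  t13: +8.6295
  t14: +12.3127
  t15: +2.1907
  t16: +2.1405
  t17: +5.5464
  t18: +6.3308
  t19: +11.5718
  t20: +11.8252
  t21: +12.0426
  t22: +7.3559
  t23: +4.2571
  t24: +26.9218
Σ = +221.4560 → |volume| = 221.46

Directed edges: 72 total; 6 unmatched, e.g. (-3.53,-0.06,-2.98)→(-3.68,-2.39,-0.02) → open.

221.46 OPEN


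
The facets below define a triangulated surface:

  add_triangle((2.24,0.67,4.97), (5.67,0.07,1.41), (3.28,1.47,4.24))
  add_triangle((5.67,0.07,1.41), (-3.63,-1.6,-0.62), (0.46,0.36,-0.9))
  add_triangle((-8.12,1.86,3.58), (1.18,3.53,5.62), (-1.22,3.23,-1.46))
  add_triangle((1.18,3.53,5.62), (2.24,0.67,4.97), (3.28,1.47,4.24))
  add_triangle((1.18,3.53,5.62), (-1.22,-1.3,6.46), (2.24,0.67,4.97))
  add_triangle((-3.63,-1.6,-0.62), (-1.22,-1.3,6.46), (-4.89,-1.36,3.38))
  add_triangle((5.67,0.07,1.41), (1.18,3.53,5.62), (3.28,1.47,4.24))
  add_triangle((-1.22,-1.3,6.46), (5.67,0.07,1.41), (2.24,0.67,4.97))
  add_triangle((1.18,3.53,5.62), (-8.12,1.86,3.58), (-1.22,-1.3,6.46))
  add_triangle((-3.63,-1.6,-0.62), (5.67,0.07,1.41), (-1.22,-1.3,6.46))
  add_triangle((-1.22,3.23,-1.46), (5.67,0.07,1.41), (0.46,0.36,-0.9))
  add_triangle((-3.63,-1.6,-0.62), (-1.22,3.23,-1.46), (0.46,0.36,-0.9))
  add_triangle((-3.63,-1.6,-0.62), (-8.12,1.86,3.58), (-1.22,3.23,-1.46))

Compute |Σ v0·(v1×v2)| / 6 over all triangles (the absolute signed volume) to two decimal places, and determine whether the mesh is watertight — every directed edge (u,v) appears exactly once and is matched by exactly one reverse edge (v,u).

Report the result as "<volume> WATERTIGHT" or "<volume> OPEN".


148.40 OPEN

Per-triangle v0·(v1×v2)/6:
  t1: +3.8828
  t2: +1.3961
  t3: +34.7937
  t4: +4.1507
  t5: +11.9208
  t6: +5.1527
  t7: +4.1804
  t8: +9.4640
  t9: +43.5828
  t10: +9.5965
  t11: +2.7234
  t12: +2.1116
  t13: +15.4406
Σ = +148.3961 → |volume| = 148.40

Directed edges: 39 total; 7 unmatched, e.g. (1.18,3.53,5.62)→(-1.22,3.23,-1.46) → open.


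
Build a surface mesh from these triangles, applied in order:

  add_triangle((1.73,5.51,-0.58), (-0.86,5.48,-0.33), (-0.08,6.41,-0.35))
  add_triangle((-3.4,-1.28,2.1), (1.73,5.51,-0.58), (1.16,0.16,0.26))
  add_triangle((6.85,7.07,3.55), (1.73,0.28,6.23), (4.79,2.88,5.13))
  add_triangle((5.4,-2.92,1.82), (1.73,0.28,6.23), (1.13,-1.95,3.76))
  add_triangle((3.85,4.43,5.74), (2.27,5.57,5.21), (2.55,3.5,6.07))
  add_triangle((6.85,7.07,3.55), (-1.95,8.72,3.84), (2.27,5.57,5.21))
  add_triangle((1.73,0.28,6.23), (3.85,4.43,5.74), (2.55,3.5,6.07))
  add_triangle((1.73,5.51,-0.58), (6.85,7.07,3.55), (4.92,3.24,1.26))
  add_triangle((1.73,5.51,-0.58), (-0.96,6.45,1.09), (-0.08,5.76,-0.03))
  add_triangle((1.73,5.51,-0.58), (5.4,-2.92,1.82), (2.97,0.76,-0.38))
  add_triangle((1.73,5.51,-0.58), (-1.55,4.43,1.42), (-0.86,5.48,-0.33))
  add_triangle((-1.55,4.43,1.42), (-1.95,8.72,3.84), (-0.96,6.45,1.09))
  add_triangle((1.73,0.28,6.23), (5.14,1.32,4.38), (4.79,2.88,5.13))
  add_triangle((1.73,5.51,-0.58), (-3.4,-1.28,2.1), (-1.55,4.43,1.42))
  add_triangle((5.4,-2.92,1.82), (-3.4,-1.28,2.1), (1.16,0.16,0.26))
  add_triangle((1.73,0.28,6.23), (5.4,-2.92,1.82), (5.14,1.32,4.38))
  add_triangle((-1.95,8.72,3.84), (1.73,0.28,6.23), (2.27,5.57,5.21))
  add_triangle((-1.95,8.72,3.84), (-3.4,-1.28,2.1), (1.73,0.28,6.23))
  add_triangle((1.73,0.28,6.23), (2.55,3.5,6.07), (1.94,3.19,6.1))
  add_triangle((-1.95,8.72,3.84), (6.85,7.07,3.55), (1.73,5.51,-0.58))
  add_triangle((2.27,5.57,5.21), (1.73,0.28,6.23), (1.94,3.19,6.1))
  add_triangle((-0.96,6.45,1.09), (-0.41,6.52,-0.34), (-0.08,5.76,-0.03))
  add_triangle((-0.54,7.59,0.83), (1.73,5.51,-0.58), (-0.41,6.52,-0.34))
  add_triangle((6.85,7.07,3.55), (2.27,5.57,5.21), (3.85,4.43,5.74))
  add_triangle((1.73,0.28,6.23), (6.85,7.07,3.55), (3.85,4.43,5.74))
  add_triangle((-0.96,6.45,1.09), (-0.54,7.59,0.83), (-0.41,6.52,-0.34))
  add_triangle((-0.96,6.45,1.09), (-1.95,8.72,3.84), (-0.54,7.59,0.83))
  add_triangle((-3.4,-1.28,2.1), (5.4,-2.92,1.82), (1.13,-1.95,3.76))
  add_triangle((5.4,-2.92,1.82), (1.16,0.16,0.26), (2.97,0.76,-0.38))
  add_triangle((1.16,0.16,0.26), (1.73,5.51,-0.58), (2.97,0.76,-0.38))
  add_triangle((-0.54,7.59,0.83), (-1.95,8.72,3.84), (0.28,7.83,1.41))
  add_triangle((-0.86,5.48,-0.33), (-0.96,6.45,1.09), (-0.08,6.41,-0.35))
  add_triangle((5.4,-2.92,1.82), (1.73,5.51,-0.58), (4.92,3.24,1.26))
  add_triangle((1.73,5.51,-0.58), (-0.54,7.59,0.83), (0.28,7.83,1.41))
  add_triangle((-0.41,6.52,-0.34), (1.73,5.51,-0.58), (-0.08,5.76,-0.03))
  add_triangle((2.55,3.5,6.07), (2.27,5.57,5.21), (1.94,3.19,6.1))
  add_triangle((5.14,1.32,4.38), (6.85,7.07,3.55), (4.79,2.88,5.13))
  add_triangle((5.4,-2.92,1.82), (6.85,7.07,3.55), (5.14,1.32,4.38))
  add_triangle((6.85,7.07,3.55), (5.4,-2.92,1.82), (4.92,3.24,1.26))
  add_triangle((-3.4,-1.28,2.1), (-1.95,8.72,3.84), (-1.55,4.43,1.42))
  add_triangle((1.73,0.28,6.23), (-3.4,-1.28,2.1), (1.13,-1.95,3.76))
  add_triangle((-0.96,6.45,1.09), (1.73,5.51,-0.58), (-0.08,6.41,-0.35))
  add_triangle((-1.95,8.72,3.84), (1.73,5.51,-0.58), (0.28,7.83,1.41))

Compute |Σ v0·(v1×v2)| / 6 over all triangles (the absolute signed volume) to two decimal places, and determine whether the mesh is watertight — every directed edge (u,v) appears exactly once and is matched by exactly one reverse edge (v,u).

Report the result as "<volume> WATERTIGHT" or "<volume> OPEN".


Per-triangle v0·(v1×v2)/6:
  t1: +0.2952
  t2: -2.7651
  t3: +8.0159
  t4: +10.5015
  t5: +3.6423
  t6: +31.5529
  t7: +3.8152
  t8: +8.5827
  t9: -1.4879
  t10: +5.5344
  t11: -3.8036
  t12: +1.7950
  t13: +6.8694
  t14: -0.1141
  t15: -1.9323
  t16: +17.9378
  t17: +24.0179
  t18: +39.6552
  t19: +1.7925
  t20: +38.7175
  t21: -1.1290
  t22: -0.6003
  t23: +2.7460
  t24: +11.6951
  t25: +9.2154
  t26: +0.6413
  t27: +1.1827
  t28: +5.5726
  t29: -0.6996
  t30: -1.0001
  t31: +3.9878
  t32: +1.2486
  t33: +3.8663
  t34: +2.7387
  t35: -0.6998
  t36: +1.5892
  t37: +8.0018
  t38: +21.0935
  t39: +10.4532
  t40: +5.0092
  t41: +8.8864
  t42: +2.5091
  t43: -0.1001
Σ = +288.8304 → |volume| = 288.83

Directed edges: 129 total; 3 unmatched, e.g. (-1.55,4.43,1.42)→(-0.86,5.48,-0.33) → open.

288.83 OPEN


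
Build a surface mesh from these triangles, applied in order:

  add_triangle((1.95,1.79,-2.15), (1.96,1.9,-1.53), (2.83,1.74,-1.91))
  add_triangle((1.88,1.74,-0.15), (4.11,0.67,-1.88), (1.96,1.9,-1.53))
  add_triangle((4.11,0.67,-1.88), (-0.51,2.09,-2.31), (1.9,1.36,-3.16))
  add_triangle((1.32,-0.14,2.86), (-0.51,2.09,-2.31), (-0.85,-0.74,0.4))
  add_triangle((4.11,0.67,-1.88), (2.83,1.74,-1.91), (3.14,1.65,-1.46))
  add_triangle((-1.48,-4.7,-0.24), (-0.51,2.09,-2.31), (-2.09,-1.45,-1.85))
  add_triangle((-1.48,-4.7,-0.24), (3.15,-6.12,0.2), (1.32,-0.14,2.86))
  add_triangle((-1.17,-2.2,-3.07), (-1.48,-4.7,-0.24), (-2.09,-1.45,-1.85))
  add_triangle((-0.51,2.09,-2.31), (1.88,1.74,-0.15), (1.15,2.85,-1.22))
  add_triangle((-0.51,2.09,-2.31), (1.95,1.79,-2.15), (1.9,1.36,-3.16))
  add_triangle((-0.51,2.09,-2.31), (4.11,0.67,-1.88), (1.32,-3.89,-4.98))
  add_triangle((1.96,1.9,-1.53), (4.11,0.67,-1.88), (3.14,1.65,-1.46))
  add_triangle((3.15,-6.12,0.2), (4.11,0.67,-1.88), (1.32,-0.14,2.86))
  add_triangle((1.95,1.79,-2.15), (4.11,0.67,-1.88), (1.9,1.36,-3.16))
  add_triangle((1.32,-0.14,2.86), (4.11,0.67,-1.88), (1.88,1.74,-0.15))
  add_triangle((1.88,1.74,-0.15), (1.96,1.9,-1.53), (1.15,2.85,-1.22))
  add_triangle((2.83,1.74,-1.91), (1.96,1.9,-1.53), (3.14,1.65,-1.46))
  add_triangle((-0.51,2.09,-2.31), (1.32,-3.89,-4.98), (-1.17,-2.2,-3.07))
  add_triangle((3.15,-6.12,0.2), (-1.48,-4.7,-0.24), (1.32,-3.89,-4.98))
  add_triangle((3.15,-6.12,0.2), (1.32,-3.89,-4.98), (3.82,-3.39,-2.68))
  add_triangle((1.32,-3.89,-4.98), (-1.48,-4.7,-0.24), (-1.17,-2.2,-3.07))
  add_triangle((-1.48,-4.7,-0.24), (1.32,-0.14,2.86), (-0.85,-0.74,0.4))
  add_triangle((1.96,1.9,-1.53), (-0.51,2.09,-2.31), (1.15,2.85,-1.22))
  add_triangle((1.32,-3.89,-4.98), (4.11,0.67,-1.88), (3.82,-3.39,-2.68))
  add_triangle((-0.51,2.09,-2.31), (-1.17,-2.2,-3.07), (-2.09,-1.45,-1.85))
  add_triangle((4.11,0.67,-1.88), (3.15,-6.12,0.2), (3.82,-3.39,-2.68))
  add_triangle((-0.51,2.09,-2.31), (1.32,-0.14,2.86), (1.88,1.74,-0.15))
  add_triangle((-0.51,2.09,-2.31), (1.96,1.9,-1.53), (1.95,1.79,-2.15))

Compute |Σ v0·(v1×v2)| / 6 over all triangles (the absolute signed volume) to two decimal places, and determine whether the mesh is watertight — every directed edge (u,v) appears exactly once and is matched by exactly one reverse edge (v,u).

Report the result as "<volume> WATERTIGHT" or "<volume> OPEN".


121.65 OPEN

Per-triangle v0·(v1×v2)/6:
  t1: +0.2156
  t2: +1.3906
  t3: -1.5805
  t4: +0.7840
  t5: +0.4591
  t6: -1.4671
  t7: +10.8553
  t8: +3.1204
  t9: -0.4095
  t10: +1.2441
  t11: +13.6663
  t12: -0.4682
  t13: +15.3401
  t14: +1.4051
  t15: +3.5741
  t16: +0.7382
  t17: +0.1887
  t18: +6.2276
  t19: +20.0377
  t20: +12.7520
  t21: +7.6836
  t22: +1.8535
  t23: +1.2630
  t24: +9.4063
  t25: +2.6305
  t26: +8.7482
  t27: +1.3775
  t28: +0.6188
Σ = +121.6547 → |volume| = 121.65

Directed edges: 84 total; 6 unmatched, e.g. (2.83,1.74,-1.91)→(1.95,1.79,-2.15) → open.


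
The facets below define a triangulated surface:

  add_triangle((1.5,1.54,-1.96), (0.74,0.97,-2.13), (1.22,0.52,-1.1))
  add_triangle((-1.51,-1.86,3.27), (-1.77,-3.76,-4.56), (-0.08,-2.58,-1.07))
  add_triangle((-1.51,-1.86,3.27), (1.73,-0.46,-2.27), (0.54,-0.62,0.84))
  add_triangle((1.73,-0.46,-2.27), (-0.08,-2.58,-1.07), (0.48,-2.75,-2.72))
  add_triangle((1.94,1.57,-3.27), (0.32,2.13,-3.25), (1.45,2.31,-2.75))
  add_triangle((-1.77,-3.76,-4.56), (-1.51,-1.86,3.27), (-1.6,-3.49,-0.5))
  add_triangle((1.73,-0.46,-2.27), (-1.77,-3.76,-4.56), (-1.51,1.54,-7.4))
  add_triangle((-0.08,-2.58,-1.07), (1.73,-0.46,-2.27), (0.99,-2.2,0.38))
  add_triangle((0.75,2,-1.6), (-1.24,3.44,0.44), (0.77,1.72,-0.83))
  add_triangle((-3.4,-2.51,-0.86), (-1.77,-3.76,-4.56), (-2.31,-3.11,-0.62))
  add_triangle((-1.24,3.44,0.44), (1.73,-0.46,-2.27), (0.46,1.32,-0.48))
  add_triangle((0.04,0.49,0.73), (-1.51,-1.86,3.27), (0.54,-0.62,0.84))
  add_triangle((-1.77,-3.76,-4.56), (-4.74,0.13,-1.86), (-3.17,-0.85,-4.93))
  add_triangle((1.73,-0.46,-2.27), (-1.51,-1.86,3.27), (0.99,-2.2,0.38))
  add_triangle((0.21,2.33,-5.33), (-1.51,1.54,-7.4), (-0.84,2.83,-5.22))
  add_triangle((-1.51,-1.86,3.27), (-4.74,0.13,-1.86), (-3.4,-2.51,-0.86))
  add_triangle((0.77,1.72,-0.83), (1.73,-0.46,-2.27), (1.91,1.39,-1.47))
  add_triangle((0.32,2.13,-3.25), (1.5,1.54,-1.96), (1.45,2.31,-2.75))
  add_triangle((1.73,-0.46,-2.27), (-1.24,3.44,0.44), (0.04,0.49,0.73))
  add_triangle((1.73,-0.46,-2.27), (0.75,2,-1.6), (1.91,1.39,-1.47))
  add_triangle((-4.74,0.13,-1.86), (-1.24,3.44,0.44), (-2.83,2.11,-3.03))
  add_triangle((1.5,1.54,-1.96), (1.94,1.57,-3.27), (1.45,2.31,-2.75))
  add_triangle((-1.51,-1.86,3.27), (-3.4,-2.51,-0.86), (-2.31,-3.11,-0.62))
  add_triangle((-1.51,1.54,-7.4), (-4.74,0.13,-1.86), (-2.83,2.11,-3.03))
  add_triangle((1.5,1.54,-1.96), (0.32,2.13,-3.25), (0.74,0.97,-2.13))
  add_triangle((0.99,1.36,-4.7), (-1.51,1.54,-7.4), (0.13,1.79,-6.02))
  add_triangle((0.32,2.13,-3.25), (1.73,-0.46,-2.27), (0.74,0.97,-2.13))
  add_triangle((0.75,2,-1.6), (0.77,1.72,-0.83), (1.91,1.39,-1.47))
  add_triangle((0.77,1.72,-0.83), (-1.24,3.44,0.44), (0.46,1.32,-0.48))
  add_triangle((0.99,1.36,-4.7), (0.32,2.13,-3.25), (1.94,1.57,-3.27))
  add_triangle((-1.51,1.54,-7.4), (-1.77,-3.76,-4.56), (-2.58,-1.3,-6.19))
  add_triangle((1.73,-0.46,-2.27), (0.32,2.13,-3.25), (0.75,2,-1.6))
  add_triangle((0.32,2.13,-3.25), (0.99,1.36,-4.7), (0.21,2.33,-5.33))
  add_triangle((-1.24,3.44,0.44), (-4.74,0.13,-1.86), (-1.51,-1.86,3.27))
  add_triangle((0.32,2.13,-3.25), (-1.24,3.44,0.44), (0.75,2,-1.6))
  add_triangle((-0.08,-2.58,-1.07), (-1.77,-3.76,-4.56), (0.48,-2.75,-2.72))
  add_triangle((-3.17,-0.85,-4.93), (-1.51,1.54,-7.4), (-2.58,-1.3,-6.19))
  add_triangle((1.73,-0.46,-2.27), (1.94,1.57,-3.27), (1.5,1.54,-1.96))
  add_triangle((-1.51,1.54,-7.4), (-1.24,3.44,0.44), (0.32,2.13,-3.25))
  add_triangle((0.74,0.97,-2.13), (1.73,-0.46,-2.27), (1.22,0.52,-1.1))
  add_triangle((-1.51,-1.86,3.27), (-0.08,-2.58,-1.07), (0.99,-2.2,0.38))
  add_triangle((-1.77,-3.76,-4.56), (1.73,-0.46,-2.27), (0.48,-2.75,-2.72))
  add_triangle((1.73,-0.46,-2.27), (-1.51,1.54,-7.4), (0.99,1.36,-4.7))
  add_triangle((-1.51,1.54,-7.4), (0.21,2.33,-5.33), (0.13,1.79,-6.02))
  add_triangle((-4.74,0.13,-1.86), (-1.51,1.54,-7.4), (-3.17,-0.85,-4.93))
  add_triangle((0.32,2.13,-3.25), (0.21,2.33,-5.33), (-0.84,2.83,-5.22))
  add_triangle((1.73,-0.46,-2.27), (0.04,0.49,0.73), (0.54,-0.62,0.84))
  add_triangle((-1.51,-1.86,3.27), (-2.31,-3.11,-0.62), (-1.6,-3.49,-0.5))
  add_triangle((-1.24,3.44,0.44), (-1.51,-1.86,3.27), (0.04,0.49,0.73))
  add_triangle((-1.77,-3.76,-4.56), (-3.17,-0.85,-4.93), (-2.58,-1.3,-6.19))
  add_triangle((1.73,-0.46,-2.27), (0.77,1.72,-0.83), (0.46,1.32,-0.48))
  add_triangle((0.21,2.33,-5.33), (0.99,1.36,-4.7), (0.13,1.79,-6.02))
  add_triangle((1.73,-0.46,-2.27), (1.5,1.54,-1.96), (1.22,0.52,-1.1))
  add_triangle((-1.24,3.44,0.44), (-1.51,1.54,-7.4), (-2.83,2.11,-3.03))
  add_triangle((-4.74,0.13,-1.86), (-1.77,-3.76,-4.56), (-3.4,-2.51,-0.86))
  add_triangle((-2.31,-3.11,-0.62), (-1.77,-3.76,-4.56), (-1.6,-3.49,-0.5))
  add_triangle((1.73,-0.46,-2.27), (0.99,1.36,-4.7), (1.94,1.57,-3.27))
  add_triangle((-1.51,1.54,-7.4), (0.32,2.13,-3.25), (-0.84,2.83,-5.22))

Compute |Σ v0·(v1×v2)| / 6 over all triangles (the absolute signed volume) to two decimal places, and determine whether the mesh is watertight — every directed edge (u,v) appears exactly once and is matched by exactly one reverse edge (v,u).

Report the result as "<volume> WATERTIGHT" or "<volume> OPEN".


Per-triangle v0·(v1×v2)/6:
  t1: -0.1870
  t2: +4.7472
  t3: +0.8327
  t4: +0.6793
  t5: +0.8110
  t6: -1.6325
  t7: +13.7029
  t8: +1.9155
  t9: +0.5935
  t10: +3.2237
  t11: -0.6045
  t12: +0.4870
  t13: +8.2293
  t14: -0.3752
  t15: +2.4515
  t16: +7.2313
  t17: -0.4764
  t18: -0.1963
  t19: +0.8731
  t20: +0.9941
  t21: +6.6526
  t22: +0.2411
  t23: +2.9220
  t24: +8.6575
  t25: -0.3749
  t26: +0.6515
  t27: -0.2119
  t28: +0.2677
  t29: +0.0463
  t30: +1.3441
  t31: +4.9684
  t32: +1.4014
  t33: +0.6255
  t34: +11.7849
  t35: +1.8132
  t36: +1.8523
  t37: +3.8608
  t38: +0.4099
  t39: +6.6664
  t40: -0.4507
  t41: +2.6461
  t42: +2.6543
  t43: +3.2743
  t44: +1.1856
  t45: +9.4027
  t46: +0.7523
  t47: +0.3310
  t48: +1.8856
  t49: +1.2699
  t50: +3.1990
  t51: -0.0064
  t52: +0.6679
  t53: +0.2780
  t54: +7.2070
  t55: +9.3762
  t56: +2.0635
  t57: +1.7063
  t58: -1.7107
Σ = +142.6111 → |volume| = 142.61

Directed edges: 174 total, each appears once with its reverse present → watertight.

142.61 WATERTIGHT


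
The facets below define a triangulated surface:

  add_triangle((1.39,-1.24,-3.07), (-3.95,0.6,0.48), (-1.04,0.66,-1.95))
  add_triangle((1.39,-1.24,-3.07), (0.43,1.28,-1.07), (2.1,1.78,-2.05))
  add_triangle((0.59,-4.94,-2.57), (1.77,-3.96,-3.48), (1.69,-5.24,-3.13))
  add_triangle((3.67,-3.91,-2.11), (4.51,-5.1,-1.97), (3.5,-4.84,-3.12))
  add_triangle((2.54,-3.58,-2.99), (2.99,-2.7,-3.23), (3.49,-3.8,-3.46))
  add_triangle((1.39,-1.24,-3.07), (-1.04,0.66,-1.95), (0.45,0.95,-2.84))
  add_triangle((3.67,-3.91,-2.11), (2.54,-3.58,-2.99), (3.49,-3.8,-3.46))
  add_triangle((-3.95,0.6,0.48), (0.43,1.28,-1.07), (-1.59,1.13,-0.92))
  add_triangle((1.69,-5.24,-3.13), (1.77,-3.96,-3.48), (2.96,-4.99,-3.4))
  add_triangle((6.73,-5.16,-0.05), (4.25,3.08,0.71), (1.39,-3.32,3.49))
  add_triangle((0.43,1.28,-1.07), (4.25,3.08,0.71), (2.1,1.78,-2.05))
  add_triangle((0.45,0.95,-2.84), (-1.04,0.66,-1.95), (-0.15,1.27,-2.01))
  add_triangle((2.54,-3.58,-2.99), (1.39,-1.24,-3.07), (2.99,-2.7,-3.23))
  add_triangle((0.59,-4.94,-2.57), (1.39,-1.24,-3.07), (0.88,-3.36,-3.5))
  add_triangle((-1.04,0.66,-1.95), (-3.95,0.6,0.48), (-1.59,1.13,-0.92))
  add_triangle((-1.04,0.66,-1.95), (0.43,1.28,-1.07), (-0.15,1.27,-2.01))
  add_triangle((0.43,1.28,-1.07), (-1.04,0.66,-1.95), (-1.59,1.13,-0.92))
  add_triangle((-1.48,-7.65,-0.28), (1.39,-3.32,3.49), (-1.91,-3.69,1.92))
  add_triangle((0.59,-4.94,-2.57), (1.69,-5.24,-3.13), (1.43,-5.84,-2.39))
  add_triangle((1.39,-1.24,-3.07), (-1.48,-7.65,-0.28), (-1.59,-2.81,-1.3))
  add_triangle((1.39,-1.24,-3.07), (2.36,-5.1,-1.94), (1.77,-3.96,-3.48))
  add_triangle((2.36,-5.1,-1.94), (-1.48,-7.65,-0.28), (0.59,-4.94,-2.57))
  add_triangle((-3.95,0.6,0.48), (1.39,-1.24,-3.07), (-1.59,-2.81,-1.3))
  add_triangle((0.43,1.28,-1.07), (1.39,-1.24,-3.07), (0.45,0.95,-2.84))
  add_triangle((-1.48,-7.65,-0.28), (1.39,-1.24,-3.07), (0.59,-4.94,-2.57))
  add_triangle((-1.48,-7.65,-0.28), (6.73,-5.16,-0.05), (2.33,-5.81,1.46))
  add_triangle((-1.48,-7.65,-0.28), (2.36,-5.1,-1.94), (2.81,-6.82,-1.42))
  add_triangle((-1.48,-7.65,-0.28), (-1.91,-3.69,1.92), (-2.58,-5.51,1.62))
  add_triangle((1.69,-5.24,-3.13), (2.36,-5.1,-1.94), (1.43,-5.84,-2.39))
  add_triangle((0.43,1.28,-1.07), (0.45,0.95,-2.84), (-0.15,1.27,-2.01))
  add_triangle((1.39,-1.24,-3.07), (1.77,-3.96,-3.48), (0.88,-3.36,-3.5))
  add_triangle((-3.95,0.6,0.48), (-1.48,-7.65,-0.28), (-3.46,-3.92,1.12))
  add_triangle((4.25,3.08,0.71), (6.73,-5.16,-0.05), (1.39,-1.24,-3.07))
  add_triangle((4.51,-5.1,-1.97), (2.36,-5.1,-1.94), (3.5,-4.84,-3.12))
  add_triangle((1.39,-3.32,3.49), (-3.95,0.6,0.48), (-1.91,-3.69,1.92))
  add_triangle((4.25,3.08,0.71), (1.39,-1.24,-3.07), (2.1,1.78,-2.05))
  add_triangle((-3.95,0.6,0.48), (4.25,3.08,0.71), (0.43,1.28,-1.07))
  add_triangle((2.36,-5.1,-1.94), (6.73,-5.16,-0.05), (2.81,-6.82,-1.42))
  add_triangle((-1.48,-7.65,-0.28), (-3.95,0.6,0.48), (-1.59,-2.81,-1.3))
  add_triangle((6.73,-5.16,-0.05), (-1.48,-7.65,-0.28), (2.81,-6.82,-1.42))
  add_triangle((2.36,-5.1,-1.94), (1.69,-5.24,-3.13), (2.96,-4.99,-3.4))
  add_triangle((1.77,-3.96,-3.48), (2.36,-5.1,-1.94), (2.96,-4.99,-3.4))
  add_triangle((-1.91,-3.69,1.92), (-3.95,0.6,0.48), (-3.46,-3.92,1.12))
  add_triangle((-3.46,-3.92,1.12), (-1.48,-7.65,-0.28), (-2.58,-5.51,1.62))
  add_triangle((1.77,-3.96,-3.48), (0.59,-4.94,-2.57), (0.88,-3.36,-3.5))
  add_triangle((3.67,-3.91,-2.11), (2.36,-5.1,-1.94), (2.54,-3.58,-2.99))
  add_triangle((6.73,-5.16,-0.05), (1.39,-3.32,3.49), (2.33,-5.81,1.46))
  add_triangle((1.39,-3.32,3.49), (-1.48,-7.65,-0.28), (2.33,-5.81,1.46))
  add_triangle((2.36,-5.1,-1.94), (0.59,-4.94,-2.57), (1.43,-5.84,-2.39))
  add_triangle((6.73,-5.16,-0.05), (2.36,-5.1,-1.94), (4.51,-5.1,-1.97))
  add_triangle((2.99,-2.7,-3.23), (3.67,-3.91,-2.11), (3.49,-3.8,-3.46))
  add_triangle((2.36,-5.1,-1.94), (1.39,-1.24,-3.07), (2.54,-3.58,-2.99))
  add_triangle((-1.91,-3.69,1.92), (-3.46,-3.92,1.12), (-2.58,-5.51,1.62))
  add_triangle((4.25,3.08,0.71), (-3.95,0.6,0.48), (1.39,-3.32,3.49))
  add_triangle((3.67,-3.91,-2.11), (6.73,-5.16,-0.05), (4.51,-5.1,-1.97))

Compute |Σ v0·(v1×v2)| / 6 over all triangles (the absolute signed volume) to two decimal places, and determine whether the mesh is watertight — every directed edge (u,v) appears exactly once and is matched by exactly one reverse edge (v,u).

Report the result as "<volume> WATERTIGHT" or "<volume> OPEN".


Per-triangle v0·(v1×v2)/6:
  t1: +2.3652
  t2: +1.0993
  t3: +0.8127
  t4: +0.6233
  t5: +0.2783
  t6: +1.4442
  t7: +0.7004
  t8: +0.3906
  t9: +1.1342
  t10: +26.7615
  t11: +1.4380
  t12: +0.3799
  t13: +1.0073
  t14: -0.8357
  t15: +0.8466
  t16: +0.0833
  t17: +0.5942
  t18: +10.8328
  t19: +0.8116
  t20: +6.5230
  t21: +1.5072
  t22: +6.7392
  t23: +4.8166
  t24: +0.6738
  t25: +0.9958
  t26: +15.8700
  t27: +4.2373
  t28: +1.1889
  t29: +1.1242
  t30: +0.2781
  t31: +1.1146
  t32: +4.9724
  t33: +21.6085
  t34: +2.3051
  t35: +6.1327
  t36: +4.4255
  t37: +3.5824
  t38: +4.8966
  t39: +6.8174
  t40: +12.2635
  t41: +1.5669
  t42: -1.1717
  t43: +3.1069
  t44: +3.8359
  t45: +1.3113
  t46: +2.1076
  t47: +12.0618
  t48: +11.5705
  t49: -0.5043
  t50: +3.6064
  t51: +0.5072
  t52: +0.8214
  t53: +1.2513
  t54: +11.4842
  t55: +1.4552
Σ = +215.8516 → |volume| = 215.85

Directed edges: 165 total; 7 unmatched, e.g. (3.5,-4.84,-3.12)→(3.67,-3.91,-2.11) → open.

215.85 OPEN


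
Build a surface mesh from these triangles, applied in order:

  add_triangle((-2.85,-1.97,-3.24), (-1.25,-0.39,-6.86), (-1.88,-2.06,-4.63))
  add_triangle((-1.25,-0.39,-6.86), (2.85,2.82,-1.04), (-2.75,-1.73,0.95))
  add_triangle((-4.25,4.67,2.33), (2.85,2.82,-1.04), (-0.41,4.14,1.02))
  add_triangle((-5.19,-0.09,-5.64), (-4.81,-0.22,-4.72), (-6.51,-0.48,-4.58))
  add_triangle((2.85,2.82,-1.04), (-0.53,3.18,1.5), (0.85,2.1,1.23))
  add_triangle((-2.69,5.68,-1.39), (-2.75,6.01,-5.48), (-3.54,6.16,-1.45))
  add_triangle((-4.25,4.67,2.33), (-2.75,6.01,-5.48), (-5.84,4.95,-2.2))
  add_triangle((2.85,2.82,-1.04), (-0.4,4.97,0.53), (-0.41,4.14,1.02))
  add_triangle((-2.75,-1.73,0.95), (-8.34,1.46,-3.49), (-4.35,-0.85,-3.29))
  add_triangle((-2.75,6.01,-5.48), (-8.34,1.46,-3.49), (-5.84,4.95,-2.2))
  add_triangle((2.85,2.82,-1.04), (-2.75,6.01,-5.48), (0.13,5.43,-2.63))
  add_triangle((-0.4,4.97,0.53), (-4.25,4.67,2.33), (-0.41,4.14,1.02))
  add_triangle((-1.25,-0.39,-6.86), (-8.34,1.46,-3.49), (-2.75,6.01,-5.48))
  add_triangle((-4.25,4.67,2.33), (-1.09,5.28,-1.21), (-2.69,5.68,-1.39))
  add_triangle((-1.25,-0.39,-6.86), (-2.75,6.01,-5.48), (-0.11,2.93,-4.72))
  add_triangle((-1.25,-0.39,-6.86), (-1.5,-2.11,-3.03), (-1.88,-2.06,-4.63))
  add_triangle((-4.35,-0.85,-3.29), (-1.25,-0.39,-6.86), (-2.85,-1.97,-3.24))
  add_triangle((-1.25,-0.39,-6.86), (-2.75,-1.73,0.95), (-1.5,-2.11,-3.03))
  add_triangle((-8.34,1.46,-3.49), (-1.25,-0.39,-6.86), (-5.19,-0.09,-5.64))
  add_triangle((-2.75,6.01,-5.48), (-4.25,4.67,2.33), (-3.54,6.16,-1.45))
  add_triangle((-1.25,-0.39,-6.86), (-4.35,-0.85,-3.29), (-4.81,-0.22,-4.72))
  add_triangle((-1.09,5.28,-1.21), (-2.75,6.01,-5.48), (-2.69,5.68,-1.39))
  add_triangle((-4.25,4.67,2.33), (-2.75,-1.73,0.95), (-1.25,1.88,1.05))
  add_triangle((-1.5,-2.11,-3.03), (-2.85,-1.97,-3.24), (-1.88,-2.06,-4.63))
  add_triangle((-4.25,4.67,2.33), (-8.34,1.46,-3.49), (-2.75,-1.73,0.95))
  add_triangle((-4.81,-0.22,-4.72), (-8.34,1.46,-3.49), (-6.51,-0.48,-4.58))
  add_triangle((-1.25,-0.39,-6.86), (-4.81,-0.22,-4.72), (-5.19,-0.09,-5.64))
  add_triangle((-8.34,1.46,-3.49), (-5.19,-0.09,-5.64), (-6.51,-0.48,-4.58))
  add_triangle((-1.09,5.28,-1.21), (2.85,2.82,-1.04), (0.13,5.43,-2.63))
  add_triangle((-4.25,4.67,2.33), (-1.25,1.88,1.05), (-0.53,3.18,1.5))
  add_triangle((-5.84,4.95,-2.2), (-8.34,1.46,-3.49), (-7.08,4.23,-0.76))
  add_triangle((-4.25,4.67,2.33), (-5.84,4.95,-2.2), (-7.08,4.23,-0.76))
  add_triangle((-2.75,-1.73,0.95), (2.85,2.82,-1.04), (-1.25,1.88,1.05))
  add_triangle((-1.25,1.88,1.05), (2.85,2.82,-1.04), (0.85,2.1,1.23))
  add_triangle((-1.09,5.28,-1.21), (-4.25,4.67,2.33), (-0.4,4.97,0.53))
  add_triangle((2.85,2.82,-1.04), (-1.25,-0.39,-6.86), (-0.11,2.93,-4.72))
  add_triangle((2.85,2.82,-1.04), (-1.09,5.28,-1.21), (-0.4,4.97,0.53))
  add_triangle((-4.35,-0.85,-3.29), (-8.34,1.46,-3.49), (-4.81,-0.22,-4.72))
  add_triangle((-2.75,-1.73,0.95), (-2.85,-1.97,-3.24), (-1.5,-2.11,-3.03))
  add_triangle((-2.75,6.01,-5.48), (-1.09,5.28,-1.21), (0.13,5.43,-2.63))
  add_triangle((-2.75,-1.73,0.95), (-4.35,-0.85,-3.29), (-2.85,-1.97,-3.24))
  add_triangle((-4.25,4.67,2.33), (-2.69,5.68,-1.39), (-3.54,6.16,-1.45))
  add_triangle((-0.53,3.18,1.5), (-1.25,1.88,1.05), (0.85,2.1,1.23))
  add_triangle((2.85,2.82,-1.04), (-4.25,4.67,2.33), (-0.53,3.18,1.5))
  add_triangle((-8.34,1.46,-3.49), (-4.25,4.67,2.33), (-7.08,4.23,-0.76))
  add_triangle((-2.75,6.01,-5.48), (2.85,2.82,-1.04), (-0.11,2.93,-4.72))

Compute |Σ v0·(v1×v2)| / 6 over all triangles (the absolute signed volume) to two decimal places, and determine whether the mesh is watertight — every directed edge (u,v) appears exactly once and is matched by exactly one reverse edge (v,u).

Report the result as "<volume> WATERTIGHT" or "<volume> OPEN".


Per-triangle v0·(v1×v2)/6:
  t1: +2.5260
  t2: -3.4225
  t3: -1.9870
  t4: +0.1337
  t5: +1.9287
  t6: +2.3581
  t7: +18.6953
  t8: +1.3892
  t9: +9.2233
  t10: +25.5089
  t11: +5.6159
  t12: +1.7399
  t13: +52.3612
  t14: +4.7958
  t15: +11.8258
  t16: +0.3487
  t17: +5.9449
  t18: -4.5427
  t19: +5.8607
  t20: +4.0593
  t21: +3.2013
  t22: +5.3612
  t23: +1.0275
  t24: +0.7921
  t25: +24.0931
  t26: -3.3551
  t27: +0.8116
  t28: +5.2320
  t29: +3.7515
  t30: +0.2372
  t31: +11.0121
  t32: +8.7582
  t33: -0.3588
  t34: -1.9251
  t35: +6.6991
  t36: +8.6457
  t37: +5.2577
  t38: +3.8945
  t39: +1.9704
  t40: +6.3568
  t41: +4.0418
  t42: +1.9362
  t43: +0.2227
  t44: +4.1373
  t45: +5.0579
  t46: +10.3829
Σ = +261.6052 → |volume| = 261.61

Directed edges: 138 total, each appears once with its reverse present → watertight.

261.61 WATERTIGHT


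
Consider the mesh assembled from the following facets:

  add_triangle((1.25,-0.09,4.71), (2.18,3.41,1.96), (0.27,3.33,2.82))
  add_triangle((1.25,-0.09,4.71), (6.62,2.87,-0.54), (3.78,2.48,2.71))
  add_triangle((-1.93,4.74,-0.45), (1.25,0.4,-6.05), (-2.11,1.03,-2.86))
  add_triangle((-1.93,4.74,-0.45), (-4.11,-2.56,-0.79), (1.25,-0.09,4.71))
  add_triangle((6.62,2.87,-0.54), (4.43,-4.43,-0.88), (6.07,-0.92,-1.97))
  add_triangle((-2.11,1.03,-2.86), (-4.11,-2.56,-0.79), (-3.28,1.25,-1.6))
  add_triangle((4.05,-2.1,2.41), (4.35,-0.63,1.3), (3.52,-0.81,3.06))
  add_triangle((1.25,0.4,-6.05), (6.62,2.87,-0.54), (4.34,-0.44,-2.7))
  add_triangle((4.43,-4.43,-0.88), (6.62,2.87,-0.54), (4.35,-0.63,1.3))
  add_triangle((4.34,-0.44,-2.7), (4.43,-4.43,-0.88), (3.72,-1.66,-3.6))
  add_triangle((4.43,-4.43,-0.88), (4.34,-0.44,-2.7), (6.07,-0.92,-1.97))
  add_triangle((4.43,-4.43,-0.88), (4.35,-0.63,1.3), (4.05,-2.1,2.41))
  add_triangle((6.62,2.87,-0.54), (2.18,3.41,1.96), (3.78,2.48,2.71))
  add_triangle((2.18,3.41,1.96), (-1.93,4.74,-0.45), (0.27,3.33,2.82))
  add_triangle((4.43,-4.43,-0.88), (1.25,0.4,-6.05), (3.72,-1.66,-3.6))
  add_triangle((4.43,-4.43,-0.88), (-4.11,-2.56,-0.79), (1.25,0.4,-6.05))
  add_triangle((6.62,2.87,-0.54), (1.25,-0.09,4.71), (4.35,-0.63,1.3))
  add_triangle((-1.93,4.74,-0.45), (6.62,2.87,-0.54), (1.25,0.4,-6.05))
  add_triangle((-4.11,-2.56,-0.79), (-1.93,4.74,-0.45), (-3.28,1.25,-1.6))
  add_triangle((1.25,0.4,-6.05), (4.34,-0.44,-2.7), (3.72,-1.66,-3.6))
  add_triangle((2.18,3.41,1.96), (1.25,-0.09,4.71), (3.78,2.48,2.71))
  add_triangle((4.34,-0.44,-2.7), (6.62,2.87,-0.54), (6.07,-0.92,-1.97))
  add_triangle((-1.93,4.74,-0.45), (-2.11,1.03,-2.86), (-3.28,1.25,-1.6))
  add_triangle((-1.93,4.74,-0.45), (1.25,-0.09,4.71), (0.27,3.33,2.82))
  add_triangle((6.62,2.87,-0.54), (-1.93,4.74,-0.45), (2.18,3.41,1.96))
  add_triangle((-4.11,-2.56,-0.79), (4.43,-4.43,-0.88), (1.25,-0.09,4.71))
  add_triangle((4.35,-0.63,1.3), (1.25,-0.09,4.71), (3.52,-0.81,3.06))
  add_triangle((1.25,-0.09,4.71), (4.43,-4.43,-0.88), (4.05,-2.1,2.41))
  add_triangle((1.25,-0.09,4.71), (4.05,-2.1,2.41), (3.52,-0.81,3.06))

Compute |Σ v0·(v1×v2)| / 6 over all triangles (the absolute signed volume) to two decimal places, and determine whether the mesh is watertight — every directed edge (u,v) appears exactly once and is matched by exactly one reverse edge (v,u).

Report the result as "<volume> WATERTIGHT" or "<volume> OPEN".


Per-triangle v0·(v1×v2)/6:
  t1: +5.7038
  t2: +6.5707
  t3: +11.1127
  t4: +18.1464
  t5: +8.3017
  t6: +3.9796
  t7: +1.9422
  t8: +14.8682
  t9: +13.0347
  t10: +5.4430
  t11: +4.7878
  t12: +5.7132
  t13: +6.2244
  t14: +5.9077
  t15: +5.3387
  t16: +30.5285
  t17: +12.2035
  t18: +36.6933
  t19: +3.7681
  t20: +5.3822
  t21: +4.9844
  t22: +5.4151
  t23: +4.0684
  t24: +3.0326
  t25: +14.8060
  t26: +23.0422
  t27: +1.0764
  t28: +4.3856
  t29: +2.3541
Σ = +268.8154 → |volume| = 268.82

Directed edges: 87 total; 3 unmatched, e.g. (1.25,0.4,-6.05)→(-2.11,1.03,-2.86) → open.

268.82 OPEN


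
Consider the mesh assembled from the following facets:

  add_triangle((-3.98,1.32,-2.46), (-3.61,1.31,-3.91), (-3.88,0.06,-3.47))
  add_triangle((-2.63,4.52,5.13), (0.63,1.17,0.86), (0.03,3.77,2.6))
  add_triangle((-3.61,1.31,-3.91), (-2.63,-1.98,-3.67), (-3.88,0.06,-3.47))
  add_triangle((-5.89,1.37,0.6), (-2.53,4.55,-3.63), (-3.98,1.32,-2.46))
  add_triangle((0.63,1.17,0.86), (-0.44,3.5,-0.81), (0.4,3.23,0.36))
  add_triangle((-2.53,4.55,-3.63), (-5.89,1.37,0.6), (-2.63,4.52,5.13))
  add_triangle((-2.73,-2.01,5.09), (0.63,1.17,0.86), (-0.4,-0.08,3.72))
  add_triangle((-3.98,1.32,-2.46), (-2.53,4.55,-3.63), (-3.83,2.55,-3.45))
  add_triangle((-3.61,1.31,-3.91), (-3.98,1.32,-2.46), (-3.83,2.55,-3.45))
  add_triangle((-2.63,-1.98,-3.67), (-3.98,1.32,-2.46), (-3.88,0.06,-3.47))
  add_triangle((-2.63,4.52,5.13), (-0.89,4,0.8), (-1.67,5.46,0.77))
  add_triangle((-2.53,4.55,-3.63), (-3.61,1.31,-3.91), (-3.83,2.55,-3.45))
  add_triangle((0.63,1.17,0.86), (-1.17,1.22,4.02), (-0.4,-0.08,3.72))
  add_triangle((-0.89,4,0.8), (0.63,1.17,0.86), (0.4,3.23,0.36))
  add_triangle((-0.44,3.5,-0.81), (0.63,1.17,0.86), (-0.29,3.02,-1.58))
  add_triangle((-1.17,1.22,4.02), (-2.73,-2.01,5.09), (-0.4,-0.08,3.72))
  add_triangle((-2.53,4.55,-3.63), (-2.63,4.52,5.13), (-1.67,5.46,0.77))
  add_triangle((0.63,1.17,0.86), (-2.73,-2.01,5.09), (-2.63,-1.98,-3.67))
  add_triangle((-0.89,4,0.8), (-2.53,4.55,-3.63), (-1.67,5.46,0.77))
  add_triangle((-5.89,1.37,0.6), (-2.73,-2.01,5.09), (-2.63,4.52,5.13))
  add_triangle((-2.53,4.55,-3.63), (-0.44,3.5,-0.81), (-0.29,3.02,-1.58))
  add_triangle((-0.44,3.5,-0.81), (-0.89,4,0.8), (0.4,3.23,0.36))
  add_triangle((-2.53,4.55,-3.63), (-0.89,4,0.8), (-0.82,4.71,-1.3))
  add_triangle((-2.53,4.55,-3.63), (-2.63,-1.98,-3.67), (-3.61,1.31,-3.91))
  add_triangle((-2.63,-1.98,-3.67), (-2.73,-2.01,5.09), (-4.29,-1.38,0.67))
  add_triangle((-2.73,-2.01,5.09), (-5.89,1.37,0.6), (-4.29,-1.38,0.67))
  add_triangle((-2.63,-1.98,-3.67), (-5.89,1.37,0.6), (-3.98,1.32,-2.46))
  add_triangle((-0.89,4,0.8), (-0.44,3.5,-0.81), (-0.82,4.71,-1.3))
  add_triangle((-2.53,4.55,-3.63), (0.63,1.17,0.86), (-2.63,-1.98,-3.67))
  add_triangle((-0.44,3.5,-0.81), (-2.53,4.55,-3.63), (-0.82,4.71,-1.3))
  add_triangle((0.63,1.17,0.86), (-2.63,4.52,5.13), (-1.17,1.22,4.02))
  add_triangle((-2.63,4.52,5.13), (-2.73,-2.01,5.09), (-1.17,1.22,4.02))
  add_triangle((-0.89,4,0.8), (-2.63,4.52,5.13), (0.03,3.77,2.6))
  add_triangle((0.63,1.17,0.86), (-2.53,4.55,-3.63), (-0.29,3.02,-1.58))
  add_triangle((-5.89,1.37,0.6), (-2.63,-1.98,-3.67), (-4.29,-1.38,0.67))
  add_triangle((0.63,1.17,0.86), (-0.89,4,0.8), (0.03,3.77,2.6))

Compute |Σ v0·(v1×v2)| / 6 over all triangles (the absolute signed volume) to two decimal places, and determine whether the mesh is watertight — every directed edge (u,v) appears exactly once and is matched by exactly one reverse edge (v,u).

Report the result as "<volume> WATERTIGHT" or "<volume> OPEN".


154.10 WATERTIGHT

Per-triangle v0·(v1×v2)/6:
  t1: +1.4463
  t2: +0.8739
  t3: +1.9593
  t4: +9.6387
  t5: -0.0297
  t6: +33.8239
  t7: -0.7570
  t8: +0.9111
  t9: +1.3441
  t10: +0.3641
  t11: +1.6310
  t12: +2.1470
  t13: +1.1288
  t14: +0.6366
  t15: +0.4585
  t16: +2.6373
  t17: +9.5031
  t18: -2.7143
  t19: +1.0518
  t20: +31.0858
  t21: +1.1411
  t22: +1.0615
  t23: +2.9583
  t24: +3.3659
  t25: +7.0836
  t26: +10.6272
  t27: +8.8144
  t28: +0.2768
  t29: +0.0238
  t30: +0.1027
  t31: +2.4401
  t32: +5.1866
  t33: +4.4467
  t34: -1.0840
  t35: +9.7848
  t36: +0.7331
Σ = +154.1033 → |volume| = 154.10

Directed edges: 108 total, each appears once with its reverse present → watertight.
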